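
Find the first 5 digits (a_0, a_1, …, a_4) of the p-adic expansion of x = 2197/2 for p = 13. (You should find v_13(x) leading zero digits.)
(a_0, …, a_4) = (0, 0, 0, 7, 6)

v_13(2197/2) = 3, so a_0 = ... = a_2 = 0. Factor out: x = 13^3 · u with u = 1/2 a unit in ℤ_13. Expand u iteratively via a_{v+i} = u_i mod 13, u_{i+1} = (u_i − a_{v+i})/13:
  u_0 = 1/2;  a_3 = 7;  u_1 = (u_0 − 7)/13 = -1/2
  u_1 = -1/2;  a_4 = 6;  u_2 = (u_1 − 6)/13 = -1/2
Digits: (0, 0, 0, 7, 6).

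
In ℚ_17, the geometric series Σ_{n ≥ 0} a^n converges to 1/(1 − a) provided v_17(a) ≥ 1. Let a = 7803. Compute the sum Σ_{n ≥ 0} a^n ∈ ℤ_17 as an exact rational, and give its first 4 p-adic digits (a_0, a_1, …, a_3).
Σ a^n = 1/(1 − a) = -1/7802;  first 4 digits = (1, 0, 10, 1)

v_17(a) = 2 ≥ 1, so the series converges in ℤ_17 to 1/(1 − a) = 1/(1 − 7803) = -1/7802. Expand this rational in ℤ_17: compute digits iteratively via d_i = x_i mod 17, x_{i+1} = (x_i − d_i)/17. The first 4 digits are (1, 0, 10, 1).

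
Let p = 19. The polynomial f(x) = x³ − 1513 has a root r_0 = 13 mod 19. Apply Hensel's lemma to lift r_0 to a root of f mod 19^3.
r_2 = 5181 (mod 6859)

Hensel: r_{i+1} = r_i − f(r_i)/f′(r_i) mod 19^{i+2}, where f′(x) = 3x². Iterate:
  r_0 = 13 (mod 19)
  r_1 = 127 (mod 361)
  r_2 = 5181 (mod 6859)
Final: r = 5181 with f(r) ≡ 0 mod 19^3.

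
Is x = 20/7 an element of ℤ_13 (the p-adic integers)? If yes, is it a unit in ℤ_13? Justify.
x ∈ ℤ_13^× (unit); v_13(x) = 0

ℤ_13 = {x ∈ ℚ_13 : v_13(x) ≥ 0} and ℤ_13^× = {x ∈ ℤ_13 : v_13(x) = 0}. Here v_13(20/7) = v_13(num) − v_13(den) = 0; compare against these criteria.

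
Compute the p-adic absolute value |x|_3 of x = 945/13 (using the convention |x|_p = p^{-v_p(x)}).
|945/13|_3 = 1/27

Step 1 — compute v_3(x) by factoring powers of 3 out of the numerator and denominator: v_3(945/13) = 3. Step 2 — apply |x|_p = p^{-v_p(x)} = 3^{-3} = 1/27.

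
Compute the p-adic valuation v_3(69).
v_3(69) = 1

v_3(n) is the largest exponent k such that 3^k divides n. Factor out: 69 = 3^1 · 23. (Sign doesn't affect v_p.) So v_3(69) = 1.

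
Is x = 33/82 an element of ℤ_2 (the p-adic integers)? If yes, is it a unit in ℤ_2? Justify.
x ∉ ℤ_2 (v_2(x) = -1 < 0)

ℤ_2 = {x ∈ ℚ_2 : v_2(x) ≥ 0} and ℤ_2^× = {x ∈ ℤ_2 : v_2(x) = 0}. Here v_2(33/82) = v_2(num) − v_2(den) = -1; compare against these criteria.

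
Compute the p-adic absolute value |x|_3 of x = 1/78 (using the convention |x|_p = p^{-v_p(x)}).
|1/78|_3 = 3

Step 1 — compute v_3(x) by factoring powers of 3 out of the numerator and denominator: v_3(1/78) = -1. Step 2 — apply |x|_p = p^{-v_p(x)} = 3^{1} = 3.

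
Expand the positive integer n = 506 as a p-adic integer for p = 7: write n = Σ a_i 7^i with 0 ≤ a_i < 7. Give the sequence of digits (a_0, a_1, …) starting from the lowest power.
(a_0, a_1, …) = (2, 2, 3, 1)

Repeated division by 7 gives the digits low-to-high: 506 = 2 + 2·7^1 + 3·7^2 + 1·7^3. Digit sequence: (2, 2, 3, 1).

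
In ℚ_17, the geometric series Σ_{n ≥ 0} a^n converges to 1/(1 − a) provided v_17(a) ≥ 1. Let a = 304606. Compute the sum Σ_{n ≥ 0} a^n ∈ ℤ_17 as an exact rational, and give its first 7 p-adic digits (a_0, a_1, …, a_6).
Σ a^n = 1/(1 − a) = -1/304605;  first 7 digits = (1, 0, 0, 11, 3, 0, 2)

v_17(a) = 3 ≥ 1, so the series converges in ℤ_17 to 1/(1 − a) = 1/(1 − 304606) = -1/304605. Expand this rational in ℤ_17: compute digits iteratively via d_i = x_i mod 17, x_{i+1} = (x_i − d_i)/17. The first 7 digits are (1, 0, 0, 11, 3, 0, 2).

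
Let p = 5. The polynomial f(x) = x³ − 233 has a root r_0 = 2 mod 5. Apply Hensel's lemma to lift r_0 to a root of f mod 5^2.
r_1 = 2 (mod 25)

Hensel: r_{i+1} = r_i − f(r_i)/f′(r_i) mod 5^{i+2}, where f′(x) = 3x². Iterate:
  r_0 = 2 (mod 5)
  r_1 = 2 (mod 25)
Final: r = 2 with f(r) ≡ 0 mod 5^2.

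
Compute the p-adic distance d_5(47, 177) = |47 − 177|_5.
d_5(47, 177) = 1/5

Step 1 — x − y = 47 − 177 = -130. Step 2 — v_5(-130) = 1 (factor: -130 = −(5^1 · 26); the sign does not affect v_p). Step 3 — |x − y|_5 = 5^{-1} = 1/5.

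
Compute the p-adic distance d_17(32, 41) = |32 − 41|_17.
d_17(32, 41) = 1

Step 1 — x − y = 32 − 41 = -9. Step 2 — v_17(-9) = 0 (factor: -9 = −(17^0 · 9); the sign does not affect v_p). Step 3 — |x − y|_17 = 17^{0} = 1.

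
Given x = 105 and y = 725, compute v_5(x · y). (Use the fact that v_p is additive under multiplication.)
v_5(76125) = 3

v_p(x) = 1 (factor: 105 = 5^1 · 21); v_p(y) = 2 (factor: 725 = 5^2 · 29). Additivity: v_p(xy) = v_p(x) + v_p(y) = 1 + 2 = 3. (Direct check: xy = 76125 = 5^3 · (609).)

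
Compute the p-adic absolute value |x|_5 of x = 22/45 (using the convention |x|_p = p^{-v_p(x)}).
|22/45|_5 = 5

Step 1 — compute v_5(x) by factoring powers of 5 out of the numerator and denominator: v_5(22/45) = -1. Step 2 — apply |x|_p = p^{-v_p(x)} = 5^{1} = 5.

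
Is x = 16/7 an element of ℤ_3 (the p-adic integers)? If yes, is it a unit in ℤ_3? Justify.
x ∈ ℤ_3^× (unit); v_3(x) = 0

ℤ_3 = {x ∈ ℚ_3 : v_3(x) ≥ 0} and ℤ_3^× = {x ∈ ℤ_3 : v_3(x) = 0}. Here v_3(16/7) = v_3(num) − v_3(den) = 0; compare against these criteria.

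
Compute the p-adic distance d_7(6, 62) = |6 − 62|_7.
d_7(6, 62) = 1/7

Step 1 — x − y = 6 − 62 = -56. Step 2 — v_7(-56) = 1 (factor: -56 = −(7^1 · 8); the sign does not affect v_p). Step 3 — |x − y|_7 = 7^{-1} = 1/7.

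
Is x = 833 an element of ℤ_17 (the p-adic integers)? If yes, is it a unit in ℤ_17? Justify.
x ∈ ℤ_17 but not a unit; v_17(x) = 1 > 0

ℤ_17 = {x ∈ ℚ_17 : v_17(x) ≥ 0} and ℤ_17^× = {x ∈ ℤ_17 : v_17(x) = 0}. Here v_17(833) = v_17(num) − v_17(den) = 1; compare against these criteria.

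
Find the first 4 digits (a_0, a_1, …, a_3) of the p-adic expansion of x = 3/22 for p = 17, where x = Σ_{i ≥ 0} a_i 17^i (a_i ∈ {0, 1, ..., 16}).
(a_0, …, a_3) = (4, 16, 6, 5)

v_17(3/22) = 0 (numerator and denominator both coprime to 17), so x ∈ ℤ_17^×. Compute digits iteratively via a_i = x_i mod 17, x_{i+1} = (x_i − a_i)/17, with x_0 = x:
  x_0 = 3/22;  a_0 = 4;  x_1 = (x_0 − 4)/17 = -5/22
  x_1 = -5/22;  a_1 = 16;  x_2 = (x_1 − 16)/17 = -21/22
  x_2 = -21/22;  a_2 = 6;  x_3 = (x_2 − 6)/17 = -9/22
  x_3 = -9/22;  a_3 = 5;  x_4 = (x_3 − 5)/17 = -7/22
Digits: (4, 16, 6, 5).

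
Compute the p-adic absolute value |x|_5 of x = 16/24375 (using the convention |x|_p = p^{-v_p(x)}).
|16/24375|_5 = 625

Step 1 — compute v_5(x) by factoring powers of 5 out of the numerator and denominator: v_5(16/24375) = -4. Step 2 — apply |x|_p = p^{-v_p(x)} = 5^{4} = 625.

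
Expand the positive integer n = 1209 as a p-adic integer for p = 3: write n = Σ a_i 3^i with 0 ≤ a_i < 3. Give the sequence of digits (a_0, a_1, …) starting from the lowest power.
(a_0, a_1, …) = (0, 1, 2, 2, 2, 1, 1)

Repeated division by 3 gives the digits low-to-high: 1209 = 1·3^1 + 2·3^2 + 2·3^3 + 2·3^4 + 1·3^5 + 1·3^6. Digit sequence: (0, 1, 2, 2, 2, 1, 1).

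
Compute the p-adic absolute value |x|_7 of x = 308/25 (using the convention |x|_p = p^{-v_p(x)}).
|308/25|_7 = 1/7

Step 1 — compute v_7(x) by factoring powers of 7 out of the numerator and denominator: v_7(308/25) = 1. Step 2 — apply |x|_p = p^{-v_p(x)} = 7^{-1} = 1/7.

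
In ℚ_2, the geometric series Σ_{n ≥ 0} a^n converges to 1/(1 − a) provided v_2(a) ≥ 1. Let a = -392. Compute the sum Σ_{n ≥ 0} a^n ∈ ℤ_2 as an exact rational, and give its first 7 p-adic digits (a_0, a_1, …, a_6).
Σ a^n = 1/(1 − a) = 1/393;  first 7 digits = (1, 0, 0, 1, 1, 1, 0)

v_2(a) = 3 ≥ 1, so the series converges in ℤ_2 to 1/(1 − a) = 1/(1 − (-392)) = 1/393. Expand this rational in ℤ_2: compute digits iteratively via d_i = x_i mod 2, x_{i+1} = (x_i − d_i)/2. The first 7 digits are (1, 0, 0, 1, 1, 1, 0).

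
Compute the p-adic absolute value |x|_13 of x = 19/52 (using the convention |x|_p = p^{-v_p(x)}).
|19/52|_13 = 13

Step 1 — compute v_13(x) by factoring powers of 13 out of the numerator and denominator: v_13(19/52) = -1. Step 2 — apply |x|_p = p^{-v_p(x)} = 13^{1} = 13.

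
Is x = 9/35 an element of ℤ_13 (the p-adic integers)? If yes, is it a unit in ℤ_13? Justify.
x ∈ ℤ_13^× (unit); v_13(x) = 0

ℤ_13 = {x ∈ ℚ_13 : v_13(x) ≥ 0} and ℤ_13^× = {x ∈ ℤ_13 : v_13(x) = 0}. Here v_13(9/35) = v_13(num) − v_13(den) = 0; compare against these criteria.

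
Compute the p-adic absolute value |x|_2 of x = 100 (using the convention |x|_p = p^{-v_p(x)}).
|100|_2 = 1/4

Step 1 — compute v_2(x) by factoring powers of 2 out of the numerator and denominator: v_2(100) = 2. Step 2 — apply |x|_p = p^{-v_p(x)} = 2^{-2} = 1/4.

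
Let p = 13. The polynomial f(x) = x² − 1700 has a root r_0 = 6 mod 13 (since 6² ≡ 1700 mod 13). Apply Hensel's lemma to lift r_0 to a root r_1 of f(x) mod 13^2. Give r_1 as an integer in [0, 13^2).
r_1 = 32 (mod 169)

Hensel's recurrence: r_{i+1} = r_i − f(r_i)·(f′(r_i))^{-1} mod 13^{i+2}, with f′(x) = 2x. Iterate:
  r_0 = 6 (mod 13)
  r_1 = 32 (mod 169)
Final: r_1 = 32, and one checks f(r_1) ≡ 0 mod 13^2.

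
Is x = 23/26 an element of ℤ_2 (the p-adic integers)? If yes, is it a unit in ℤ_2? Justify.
x ∉ ℤ_2 (v_2(x) = -1 < 0)

ℤ_2 = {x ∈ ℚ_2 : v_2(x) ≥ 0} and ℤ_2^× = {x ∈ ℤ_2 : v_2(x) = 0}. Here v_2(23/26) = v_2(num) − v_2(den) = -1; compare against these criteria.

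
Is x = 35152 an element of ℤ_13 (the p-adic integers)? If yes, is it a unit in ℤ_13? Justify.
x ∈ ℤ_13 but not a unit; v_13(x) = 3 > 0

ℤ_13 = {x ∈ ℚ_13 : v_13(x) ≥ 0} and ℤ_13^× = {x ∈ ℤ_13 : v_13(x) = 0}. Here v_13(35152) = v_13(num) − v_13(den) = 3; compare against these criteria.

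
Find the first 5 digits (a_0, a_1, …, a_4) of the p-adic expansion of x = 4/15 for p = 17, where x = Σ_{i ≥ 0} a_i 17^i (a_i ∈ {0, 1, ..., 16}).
(a_0, …, a_4) = (15, 15, 7, 12, 14)

v_17(4/15) = 0 (numerator and denominator both coprime to 17), so x ∈ ℤ_17^×. Compute digits iteratively via a_i = x_i mod 17, x_{i+1} = (x_i − a_i)/17, with x_0 = x:
  x_0 = 4/15;  a_0 = 15;  x_1 = (x_0 − 15)/17 = -13/15
  x_1 = -13/15;  a_1 = 15;  x_2 = (x_1 − 15)/17 = -14/15
  x_2 = -14/15;  a_2 = 7;  x_3 = (x_2 − 7)/17 = -7/15
  x_3 = -7/15;  a_3 = 12;  x_4 = (x_3 − 12)/17 = -11/15
  x_4 = -11/15;  a_4 = 14;  x_5 = (x_4 − 14)/17 = -13/15
Digits: (15, 15, 7, 12, 14).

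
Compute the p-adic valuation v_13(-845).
v_13(-845) = 2

v_13(n) is the largest exponent k such that 13^k divides n. Factor out: -845 = -13^2 · 5. (Sign doesn't affect v_p.) So v_13(-845) = 2.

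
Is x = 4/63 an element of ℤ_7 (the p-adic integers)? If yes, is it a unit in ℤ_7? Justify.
x ∉ ℤ_7 (v_7(x) = -1 < 0)

ℤ_7 = {x ∈ ℚ_7 : v_7(x) ≥ 0} and ℤ_7^× = {x ∈ ℤ_7 : v_7(x) = 0}. Here v_7(4/63) = v_7(num) − v_7(den) = -1; compare against these criteria.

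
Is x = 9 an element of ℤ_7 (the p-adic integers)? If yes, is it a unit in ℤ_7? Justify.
x ∈ ℤ_7^× (unit); v_7(x) = 0

ℤ_7 = {x ∈ ℚ_7 : v_7(x) ≥ 0} and ℤ_7^× = {x ∈ ℤ_7 : v_7(x) = 0}. Here v_7(9) = v_7(num) − v_7(den) = 0; compare against these criteria.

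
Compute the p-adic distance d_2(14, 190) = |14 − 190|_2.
d_2(14, 190) = 1/16

Step 1 — x − y = 14 − 190 = -176. Step 2 — v_2(-176) = 4 (factor: -176 = −(2^4 · 11); the sign does not affect v_p). Step 3 — |x − y|_2 = 2^{-4} = 1/16.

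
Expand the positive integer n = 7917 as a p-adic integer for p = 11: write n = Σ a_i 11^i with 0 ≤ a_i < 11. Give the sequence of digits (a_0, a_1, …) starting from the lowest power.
(a_0, a_1, …) = (8, 4, 10, 5)

Repeated division by 11 gives the digits low-to-high: 7917 = 8 + 4·11^1 + 10·11^2 + 5·11^3. Digit sequence: (8, 4, 10, 5).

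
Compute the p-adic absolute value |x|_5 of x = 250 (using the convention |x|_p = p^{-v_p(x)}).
|250|_5 = 1/125

Step 1 — compute v_5(x) by factoring powers of 5 out of the numerator and denominator: v_5(250) = 3. Step 2 — apply |x|_p = p^{-v_p(x)} = 5^{-3} = 1/125.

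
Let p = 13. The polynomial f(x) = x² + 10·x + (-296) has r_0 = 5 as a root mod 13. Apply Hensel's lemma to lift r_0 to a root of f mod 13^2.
r_1 = 109 (mod 169)

Hensel: r_{i+1} = r_i − f(r_i)·(f′(r_i))^{-1} mod 13^{i+2}, f′(x) = 2x + 10. Iterate:
  r_0 = 5 (mod 13)
  r_1 = 109 (mod 169)
Final: r = 109 satisfies f(r) ≡ 0 mod 13^2.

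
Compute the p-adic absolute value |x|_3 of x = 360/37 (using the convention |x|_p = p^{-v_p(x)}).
|360/37|_3 = 1/9

Step 1 — compute v_3(x) by factoring powers of 3 out of the numerator and denominator: v_3(360/37) = 2. Step 2 — apply |x|_p = p^{-v_p(x)} = 3^{-2} = 1/9.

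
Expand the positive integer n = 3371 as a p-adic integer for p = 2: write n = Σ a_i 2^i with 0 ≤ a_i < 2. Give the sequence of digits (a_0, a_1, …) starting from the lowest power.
(a_0, a_1, …) = (1, 1, 0, 1, 0, 1, 0, 0, 1, 0, 1, 1)

Repeated division by 2 gives the digits low-to-high: 3371 = 1 + 1·2^1 + 1·2^3 + 1·2^5 + 1·2^8 + 1·2^10 + 1·2^11. Digit sequence: (1, 1, 0, 1, 0, 1, 0, 0, 1, 0, 1, 1).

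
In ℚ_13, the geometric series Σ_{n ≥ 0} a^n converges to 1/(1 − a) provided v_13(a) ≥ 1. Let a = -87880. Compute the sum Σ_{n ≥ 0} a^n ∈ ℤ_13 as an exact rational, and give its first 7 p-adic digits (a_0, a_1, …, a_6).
Σ a^n = 1/(1 − a) = 1/87881;  first 7 digits = (1, 0, 0, 12, 9, 12, 0)

v_13(a) = 3 ≥ 1, so the series converges in ℤ_13 to 1/(1 − a) = 1/(1 − (-87880)) = 1/87881. Expand this rational in ℤ_13: compute digits iteratively via d_i = x_i mod 13, x_{i+1} = (x_i − d_i)/13. The first 7 digits are (1, 0, 0, 12, 9, 12, 0).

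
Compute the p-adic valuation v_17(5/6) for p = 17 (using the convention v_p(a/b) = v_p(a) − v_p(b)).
v_17(5/6) = 0

Factor powers of 17 from the numerator and denominator of the reduced fraction: 5 = 17^0 · 5 and 6 = 17^0 · 6. Apply v_p(a/b) = v_p(a) − v_p(b): v_17(5/6) = 0 − 0 = 0.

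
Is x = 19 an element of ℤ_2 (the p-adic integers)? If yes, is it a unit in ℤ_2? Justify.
x ∈ ℤ_2^× (unit); v_2(x) = 0

ℤ_2 = {x ∈ ℚ_2 : v_2(x) ≥ 0} and ℤ_2^× = {x ∈ ℤ_2 : v_2(x) = 0}. Here v_2(19) = v_2(num) − v_2(den) = 0; compare against these criteria.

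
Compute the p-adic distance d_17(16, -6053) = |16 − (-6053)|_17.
d_17(16, -6053) = 1/289

Step 1 — x − y = 16 − (-6053) = 6069. Step 2 — v_17(6069) = 2 (factor: 6069 = (17^2 · 21); the sign does not affect v_p). Step 3 — |x − y|_17 = 17^{-2} = 1/289.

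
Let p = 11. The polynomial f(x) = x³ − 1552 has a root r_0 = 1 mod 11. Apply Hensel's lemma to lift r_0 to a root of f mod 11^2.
r_1 = 34 (mod 121)

Hensel: r_{i+1} = r_i − f(r_i)/f′(r_i) mod 11^{i+2}, where f′(x) = 3x². Iterate:
  r_0 = 1 (mod 11)
  r_1 = 34 (mod 121)
Final: r = 34 with f(r) ≡ 0 mod 11^2.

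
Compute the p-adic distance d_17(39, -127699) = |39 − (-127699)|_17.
d_17(39, -127699) = 1/4913

Step 1 — x − y = 39 − (-127699) = 127738. Step 2 — v_17(127738) = 3 (factor: 127738 = (17^3 · 26); the sign does not affect v_p). Step 3 — |x − y|_17 = 17^{-3} = 1/4913.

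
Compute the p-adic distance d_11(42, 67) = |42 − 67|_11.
d_11(42, 67) = 1

Step 1 — x − y = 42 − 67 = -25. Step 2 — v_11(-25) = 0 (factor: -25 = −(11^0 · 25); the sign does not affect v_p). Step 3 — |x − y|_11 = 11^{0} = 1.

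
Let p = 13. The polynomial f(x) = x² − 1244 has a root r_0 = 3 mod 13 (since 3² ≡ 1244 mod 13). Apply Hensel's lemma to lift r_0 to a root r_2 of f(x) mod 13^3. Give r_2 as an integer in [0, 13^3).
r_2 = 237 (mod 2197)

Hensel's recurrence: r_{i+1} = r_i − f(r_i)·(f′(r_i))^{-1} mod 13^{i+2}, with f′(x) = 2x. Iterate:
  r_0 = 3 (mod 13)
  r_1 = 68 (mod 169)
  r_2 = 237 (mod 2197)
Final: r_2 = 237, and one checks f(r_2) ≡ 0 mod 13^3.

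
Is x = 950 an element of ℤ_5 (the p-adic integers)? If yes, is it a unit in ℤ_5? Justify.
x ∈ ℤ_5 but not a unit; v_5(x) = 2 > 0

ℤ_5 = {x ∈ ℚ_5 : v_5(x) ≥ 0} and ℤ_5^× = {x ∈ ℤ_5 : v_5(x) = 0}. Here v_5(950) = v_5(num) − v_5(den) = 2; compare against these criteria.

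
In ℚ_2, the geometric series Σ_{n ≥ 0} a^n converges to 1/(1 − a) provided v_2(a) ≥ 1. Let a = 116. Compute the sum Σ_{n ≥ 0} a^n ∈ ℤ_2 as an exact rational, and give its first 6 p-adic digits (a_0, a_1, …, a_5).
Σ a^n = 1/(1 − a) = -1/115;  first 6 digits = (1, 0, 1, 0, 0, 0)

v_2(a) = 2 ≥ 1, so the series converges in ℤ_2 to 1/(1 − a) = 1/(1 − 116) = -1/115. Expand this rational in ℤ_2: compute digits iteratively via d_i = x_i mod 2, x_{i+1} = (x_i − d_i)/2. The first 6 digits are (1, 0, 1, 0, 0, 0).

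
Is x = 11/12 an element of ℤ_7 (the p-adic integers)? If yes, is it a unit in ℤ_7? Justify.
x ∈ ℤ_7^× (unit); v_7(x) = 0

ℤ_7 = {x ∈ ℚ_7 : v_7(x) ≥ 0} and ℤ_7^× = {x ∈ ℤ_7 : v_7(x) = 0}. Here v_7(11/12) = v_7(num) − v_7(den) = 0; compare against these criteria.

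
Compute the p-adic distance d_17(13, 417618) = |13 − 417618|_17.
d_17(13, 417618) = 1/83521

Step 1 — x − y = 13 − 417618 = -417605. Step 2 — v_17(-417605) = 4 (factor: -417605 = −(17^4 · 5); the sign does not affect v_p). Step 3 — |x − y|_17 = 17^{-4} = 1/83521.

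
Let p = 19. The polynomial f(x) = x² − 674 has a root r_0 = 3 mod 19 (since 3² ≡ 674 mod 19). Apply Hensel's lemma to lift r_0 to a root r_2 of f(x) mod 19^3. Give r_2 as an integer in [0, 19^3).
r_2 = 6672 (mod 6859)

Hensel's recurrence: r_{i+1} = r_i − f(r_i)·(f′(r_i))^{-1} mod 19^{i+2}, with f′(x) = 2x. Iterate:
  r_0 = 3 (mod 19)
  r_1 = 174 (mod 361)
  r_2 = 6672 (mod 6859)
Final: r_2 = 6672, and one checks f(r_2) ≡ 0 mod 19^3.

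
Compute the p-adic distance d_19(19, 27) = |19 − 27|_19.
d_19(19, 27) = 1

Step 1 — x − y = 19 − 27 = -8. Step 2 — v_19(-8) = 0 (factor: -8 = −(19^0 · 8); the sign does not affect v_p). Step 3 — |x − y|_19 = 19^{0} = 1.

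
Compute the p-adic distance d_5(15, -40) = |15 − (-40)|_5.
d_5(15, -40) = 1/5

Step 1 — x − y = 15 − (-40) = 55. Step 2 — v_5(55) = 1 (factor: 55 = (5^1 · 11); the sign does not affect v_p). Step 3 — |x − y|_5 = 5^{-1} = 1/5.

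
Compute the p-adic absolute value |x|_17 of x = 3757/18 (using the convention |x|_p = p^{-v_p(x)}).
|3757/18|_17 = 1/289

Step 1 — compute v_17(x) by factoring powers of 17 out of the numerator and denominator: v_17(3757/18) = 2. Step 2 — apply |x|_p = p^{-v_p(x)} = 17^{-2} = 1/289.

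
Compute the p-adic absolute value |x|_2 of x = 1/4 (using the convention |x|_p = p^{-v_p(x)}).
|1/4|_2 = 4

Step 1 — compute v_2(x) by factoring powers of 2 out of the numerator and denominator: v_2(1/4) = -2. Step 2 — apply |x|_p = p^{-v_p(x)} = 2^{2} = 4.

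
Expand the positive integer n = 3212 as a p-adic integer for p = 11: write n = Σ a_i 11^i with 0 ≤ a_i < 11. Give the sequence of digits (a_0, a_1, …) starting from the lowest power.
(a_0, a_1, …) = (0, 6, 4, 2)

Repeated division by 11 gives the digits low-to-high: 3212 = 6·11^1 + 4·11^2 + 2·11^3. Digit sequence: (0, 6, 4, 2).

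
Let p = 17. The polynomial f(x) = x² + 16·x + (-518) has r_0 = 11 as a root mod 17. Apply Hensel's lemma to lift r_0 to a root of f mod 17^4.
r_3 = 41899 (mod 83521)

Hensel: r_{i+1} = r_i − f(r_i)·(f′(r_i))^{-1} mod 17^{i+2}, f′(x) = 2x + 16. Iterate:
  r_0 = 11 (mod 17)
  r_1 = 283 (mod 289)
  r_2 = 2595 (mod 4913)
  r_3 = 41899 (mod 83521)
Final: r = 41899 satisfies f(r) ≡ 0 mod 17^4.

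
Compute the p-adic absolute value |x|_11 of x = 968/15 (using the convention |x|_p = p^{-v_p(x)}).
|968/15|_11 = 1/121

Step 1 — compute v_11(x) by factoring powers of 11 out of the numerator and denominator: v_11(968/15) = 2. Step 2 — apply |x|_p = p^{-v_p(x)} = 11^{-2} = 1/121.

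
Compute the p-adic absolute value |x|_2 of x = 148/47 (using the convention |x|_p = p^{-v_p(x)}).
|148/47|_2 = 1/4

Step 1 — compute v_2(x) by factoring powers of 2 out of the numerator and denominator: v_2(148/47) = 2. Step 2 — apply |x|_p = p^{-v_p(x)} = 2^{-2} = 1/4.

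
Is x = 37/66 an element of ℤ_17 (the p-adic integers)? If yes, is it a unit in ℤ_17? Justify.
x ∈ ℤ_17^× (unit); v_17(x) = 0

ℤ_17 = {x ∈ ℚ_17 : v_17(x) ≥ 0} and ℤ_17^× = {x ∈ ℤ_17 : v_17(x) = 0}. Here v_17(37/66) = v_17(num) − v_17(den) = 0; compare against these criteria.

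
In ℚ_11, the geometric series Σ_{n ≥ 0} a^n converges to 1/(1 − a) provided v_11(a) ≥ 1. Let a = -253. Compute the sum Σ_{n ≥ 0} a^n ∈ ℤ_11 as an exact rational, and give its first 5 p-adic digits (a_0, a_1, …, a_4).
Σ a^n = 1/(1 − a) = 1/254;  first 5 digits = (1, 10, 9, 2, 10)

v_11(a) = 1 ≥ 1, so the series converges in ℤ_11 to 1/(1 − a) = 1/(1 − (-253)) = 1/254. Expand this rational in ℤ_11: compute digits iteratively via d_i = x_i mod 11, x_{i+1} = (x_i − d_i)/11. The first 5 digits are (1, 10, 9, 2, 10).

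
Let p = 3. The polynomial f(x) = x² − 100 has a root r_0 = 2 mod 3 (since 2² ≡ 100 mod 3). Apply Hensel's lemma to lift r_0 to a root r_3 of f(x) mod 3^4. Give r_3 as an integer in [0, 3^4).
r_3 = 71 (mod 81)

Hensel's recurrence: r_{i+1} = r_i − f(r_i)·(f′(r_i))^{-1} mod 3^{i+2}, with f′(x) = 2x. Iterate:
  r_0 = 2 (mod 3)
  r_1 = 8 (mod 9)
  r_2 = 17 (mod 27)
  r_3 = 71 (mod 81)
Final: r_3 = 71, and one checks f(r_3) ≡ 0 mod 3^4.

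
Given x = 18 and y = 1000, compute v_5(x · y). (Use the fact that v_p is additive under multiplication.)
v_5(18000) = 3

v_p(x) = 0 (factor: 18 = 5^0 · 18); v_p(y) = 3 (factor: 1000 = 5^3 · 8). Additivity: v_p(xy) = v_p(x) + v_p(y) = 0 + 3 = 3. (Direct check: xy = 18000 = 5^3 · (144).)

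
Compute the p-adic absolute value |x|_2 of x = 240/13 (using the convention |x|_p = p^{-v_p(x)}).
|240/13|_2 = 1/16

Step 1 — compute v_2(x) by factoring powers of 2 out of the numerator and denominator: v_2(240/13) = 4. Step 2 — apply |x|_p = p^{-v_p(x)} = 2^{-4} = 1/16.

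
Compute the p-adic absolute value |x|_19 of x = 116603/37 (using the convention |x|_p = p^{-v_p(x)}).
|116603/37|_19 = 1/6859

Step 1 — compute v_19(x) by factoring powers of 19 out of the numerator and denominator: v_19(116603/37) = 3. Step 2 — apply |x|_p = p^{-v_p(x)} = 19^{-3} = 1/6859.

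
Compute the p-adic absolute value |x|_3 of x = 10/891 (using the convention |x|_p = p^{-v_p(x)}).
|10/891|_3 = 81

Step 1 — compute v_3(x) by factoring powers of 3 out of the numerator and denominator: v_3(10/891) = -4. Step 2 — apply |x|_p = p^{-v_p(x)} = 3^{4} = 81.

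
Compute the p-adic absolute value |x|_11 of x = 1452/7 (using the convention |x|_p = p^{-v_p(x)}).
|1452/7|_11 = 1/121

Step 1 — compute v_11(x) by factoring powers of 11 out of the numerator and denominator: v_11(1452/7) = 2. Step 2 — apply |x|_p = p^{-v_p(x)} = 11^{-2} = 1/121.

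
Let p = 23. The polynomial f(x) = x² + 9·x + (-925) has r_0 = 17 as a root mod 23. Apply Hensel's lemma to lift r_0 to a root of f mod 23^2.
r_1 = 385 (mod 529)

Hensel: r_{i+1} = r_i − f(r_i)·(f′(r_i))^{-1} mod 23^{i+2}, f′(x) = 2x + 9. Iterate:
  r_0 = 17 (mod 23)
  r_1 = 385 (mod 529)
Final: r = 385 satisfies f(r) ≡ 0 mod 23^2.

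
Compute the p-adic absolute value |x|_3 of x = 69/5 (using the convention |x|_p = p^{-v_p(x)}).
|69/5|_3 = 1/3

Step 1 — compute v_3(x) by factoring powers of 3 out of the numerator and denominator: v_3(69/5) = 1. Step 2 — apply |x|_p = p^{-v_p(x)} = 3^{-1} = 1/3.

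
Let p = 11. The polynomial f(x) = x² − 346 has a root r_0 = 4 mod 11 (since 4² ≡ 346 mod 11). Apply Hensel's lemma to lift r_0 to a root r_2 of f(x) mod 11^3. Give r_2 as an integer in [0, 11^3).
r_2 = 862 (mod 1331)

Hensel's recurrence: r_{i+1} = r_i − f(r_i)·(f′(r_i))^{-1} mod 11^{i+2}, with f′(x) = 2x. Iterate:
  r_0 = 4 (mod 11)
  r_1 = 15 (mod 121)
  r_2 = 862 (mod 1331)
Final: r_2 = 862, and one checks f(r_2) ≡ 0 mod 11^3.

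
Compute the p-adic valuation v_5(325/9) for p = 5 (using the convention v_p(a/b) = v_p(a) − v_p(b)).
v_5(325/9) = 2

Factor powers of 5 from the numerator and denominator of the reduced fraction: 325 = 5^2 · 13 and 9 = 5^0 · 9. Apply v_p(a/b) = v_p(a) − v_p(b): v_5(325/9) = 2 − 0 = 2.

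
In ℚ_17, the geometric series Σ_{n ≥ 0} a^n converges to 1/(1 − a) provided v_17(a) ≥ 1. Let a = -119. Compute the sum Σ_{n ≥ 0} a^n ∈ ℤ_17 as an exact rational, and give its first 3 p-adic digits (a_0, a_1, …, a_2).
Σ a^n = 1/(1 − a) = 1/120;  first 3 digits = (1, 10, 14)

v_17(a) = 1 ≥ 1, so the series converges in ℤ_17 to 1/(1 − a) = 1/(1 − (-119)) = 1/120. Expand this rational in ℤ_17: compute digits iteratively via d_i = x_i mod 17, x_{i+1} = (x_i − d_i)/17. The first 3 digits are (1, 10, 14).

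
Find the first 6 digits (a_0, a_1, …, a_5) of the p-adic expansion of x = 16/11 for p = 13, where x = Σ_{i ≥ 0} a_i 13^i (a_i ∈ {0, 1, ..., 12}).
(a_0, …, a_5) = (5, 8, 10, 11, 5, 9)

v_13(16/11) = 0 (numerator and denominator both coprime to 13), so x ∈ ℤ_13^×. Compute digits iteratively via a_i = x_i mod 13, x_{i+1} = (x_i − a_i)/13, with x_0 = x:
  x_0 = 16/11;  a_0 = 5;  x_1 = (x_0 − 5)/13 = -3/11
  x_1 = -3/11;  a_1 = 8;  x_2 = (x_1 − 8)/13 = -7/11
  x_2 = -7/11;  a_2 = 10;  x_3 = (x_2 − 10)/13 = -9/11
  x_3 = -9/11;  a_3 = 11;  x_4 = (x_3 − 11)/13 = -10/11
  x_4 = -10/11;  a_4 = 5;  x_5 = (x_4 − 5)/13 = -5/11
  x_5 = -5/11;  a_5 = 9;  x_6 = (x_5 − 9)/13 = -8/11
Digits: (5, 8, 10, 11, 5, 9).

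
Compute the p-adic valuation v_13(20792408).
v_13(20792408) = 5

v_13(n) is the largest exponent k such that 13^k divides n. Factor out: 20792408 = 13^5 · 56. (Sign doesn't affect v_p.) So v_13(20792408) = 5.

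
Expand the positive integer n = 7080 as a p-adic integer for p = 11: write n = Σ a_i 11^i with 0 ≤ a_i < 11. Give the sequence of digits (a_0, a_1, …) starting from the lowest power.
(a_0, a_1, …) = (7, 5, 3, 5)

Repeated division by 11 gives the digits low-to-high: 7080 = 7 + 5·11^1 + 3·11^2 + 5·11^3. Digit sequence: (7, 5, 3, 5).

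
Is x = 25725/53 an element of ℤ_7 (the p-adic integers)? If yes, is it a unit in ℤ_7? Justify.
x ∈ ℤ_7 but not a unit; v_7(x) = 3 > 0

ℤ_7 = {x ∈ ℚ_7 : v_7(x) ≥ 0} and ℤ_7^× = {x ∈ ℤ_7 : v_7(x) = 0}. Here v_7(25725/53) = v_7(num) − v_7(den) = 3; compare against these criteria.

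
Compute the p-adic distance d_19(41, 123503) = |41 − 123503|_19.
d_19(41, 123503) = 1/6859

Step 1 — x − y = 41 − 123503 = -123462. Step 2 — v_19(-123462) = 3 (factor: -123462 = −(19^3 · 18); the sign does not affect v_p). Step 3 — |x − y|_19 = 19^{-3} = 1/6859.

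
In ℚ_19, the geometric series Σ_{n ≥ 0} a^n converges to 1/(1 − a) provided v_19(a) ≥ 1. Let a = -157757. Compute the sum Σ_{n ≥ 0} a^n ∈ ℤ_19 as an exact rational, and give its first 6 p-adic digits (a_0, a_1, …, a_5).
Σ a^n = 1/(1 − a) = 1/157758;  first 6 digits = (1, 0, 0, 15, 17, 18)

v_19(a) = 3 ≥ 1, so the series converges in ℤ_19 to 1/(1 − a) = 1/(1 − (-157757)) = 1/157758. Expand this rational in ℤ_19: compute digits iteratively via d_i = x_i mod 19, x_{i+1} = (x_i − d_i)/19. The first 6 digits are (1, 0, 0, 15, 17, 18).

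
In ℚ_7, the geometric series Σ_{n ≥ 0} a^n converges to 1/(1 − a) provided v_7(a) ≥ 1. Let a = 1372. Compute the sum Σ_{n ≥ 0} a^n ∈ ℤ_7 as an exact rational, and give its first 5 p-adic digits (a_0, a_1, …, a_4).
Σ a^n = 1/(1 − a) = -1/1371;  first 5 digits = (1, 0, 0, 4, 0)

v_7(a) = 3 ≥ 1, so the series converges in ℤ_7 to 1/(1 − a) = 1/(1 − 1372) = -1/1371. Expand this rational in ℤ_7: compute digits iteratively via d_i = x_i mod 7, x_{i+1} = (x_i − d_i)/7. The first 5 digits are (1, 0, 0, 4, 0).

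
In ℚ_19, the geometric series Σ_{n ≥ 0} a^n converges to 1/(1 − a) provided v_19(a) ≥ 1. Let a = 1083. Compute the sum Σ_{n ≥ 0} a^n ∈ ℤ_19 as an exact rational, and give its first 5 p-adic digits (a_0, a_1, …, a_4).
Σ a^n = 1/(1 − a) = -1/1082;  first 5 digits = (1, 0, 3, 0, 9)

v_19(a) = 2 ≥ 1, so the series converges in ℤ_19 to 1/(1 − a) = 1/(1 − 1083) = -1/1082. Expand this rational in ℤ_19: compute digits iteratively via d_i = x_i mod 19, x_{i+1} = (x_i − d_i)/19. The first 5 digits are (1, 0, 3, 0, 9).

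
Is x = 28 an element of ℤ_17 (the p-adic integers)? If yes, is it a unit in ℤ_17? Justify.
x ∈ ℤ_17^× (unit); v_17(x) = 0

ℤ_17 = {x ∈ ℚ_17 : v_17(x) ≥ 0} and ℤ_17^× = {x ∈ ℤ_17 : v_17(x) = 0}. Here v_17(28) = v_17(num) − v_17(den) = 0; compare against these criteria.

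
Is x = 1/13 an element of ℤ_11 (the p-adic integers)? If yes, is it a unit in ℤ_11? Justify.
x ∈ ℤ_11^× (unit); v_11(x) = 0

ℤ_11 = {x ∈ ℚ_11 : v_11(x) ≥ 0} and ℤ_11^× = {x ∈ ℤ_11 : v_11(x) = 0}. Here v_11(1/13) = v_11(num) − v_11(den) = 0; compare against these criteria.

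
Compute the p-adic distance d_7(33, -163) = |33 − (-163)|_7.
d_7(33, -163) = 1/49

Step 1 — x − y = 33 − (-163) = 196. Step 2 — v_7(196) = 2 (factor: 196 = (7^2 · 4); the sign does not affect v_p). Step 3 — |x − y|_7 = 7^{-2} = 1/49.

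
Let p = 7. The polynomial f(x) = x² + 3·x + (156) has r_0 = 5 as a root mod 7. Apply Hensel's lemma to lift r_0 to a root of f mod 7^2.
r_1 = 5 (mod 49)

Hensel: r_{i+1} = r_i − f(r_i)·(f′(r_i))^{-1} mod 7^{i+2}, f′(x) = 2x + 3. Iterate:
  r_0 = 5 (mod 7)
  r_1 = 5 (mod 49)
Final: r = 5 satisfies f(r) ≡ 0 mod 7^2.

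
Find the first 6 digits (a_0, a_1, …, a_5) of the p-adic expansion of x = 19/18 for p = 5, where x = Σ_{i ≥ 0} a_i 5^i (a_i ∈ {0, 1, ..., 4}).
(a_0, …, a_5) = (3, 1, 0, 3, 3, 4)

v_5(19/18) = 0 (numerator and denominator both coprime to 5), so x ∈ ℤ_5^×. Compute digits iteratively via a_i = x_i mod 5, x_{i+1} = (x_i − a_i)/5, with x_0 = x:
  x_0 = 19/18;  a_0 = 3;  x_1 = (x_0 − 3)/5 = -7/18
  x_1 = -7/18;  a_1 = 1;  x_2 = (x_1 − 1)/5 = -5/18
  x_2 = -5/18;  a_2 = 0;  x_3 = (x_2 − 0)/5 = -1/18
  x_3 = -1/18;  a_3 = 3;  x_4 = (x_3 − 3)/5 = -11/18
  x_4 = -11/18;  a_4 = 3;  x_5 = (x_4 − 3)/5 = -13/18
  x_5 = -13/18;  a_5 = 4;  x_6 = (x_5 − 4)/5 = -17/18
Digits: (3, 1, 0, 3, 3, 4).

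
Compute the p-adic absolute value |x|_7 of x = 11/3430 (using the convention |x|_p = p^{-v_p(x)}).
|11/3430|_7 = 343

Step 1 — compute v_7(x) by factoring powers of 7 out of the numerator and denominator: v_7(11/3430) = -3. Step 2 — apply |x|_p = p^{-v_p(x)} = 7^{3} = 343.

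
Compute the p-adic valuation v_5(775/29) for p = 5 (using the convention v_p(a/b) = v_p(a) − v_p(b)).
v_5(775/29) = 2

Factor powers of 5 from the numerator and denominator of the reduced fraction: 775 = 5^2 · 31 and 29 = 5^0 · 29. Apply v_p(a/b) = v_p(a) − v_p(b): v_5(775/29) = 2 − 0 = 2.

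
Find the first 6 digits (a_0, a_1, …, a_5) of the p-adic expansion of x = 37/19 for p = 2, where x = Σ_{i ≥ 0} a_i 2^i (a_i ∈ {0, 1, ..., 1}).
(a_0, …, a_5) = (1, 1, 1, 0, 0, 1)

v_2(37/19) = 0 (numerator and denominator both coprime to 2), so x ∈ ℤ_2^×. Compute digits iteratively via a_i = x_i mod 2, x_{i+1} = (x_i − a_i)/2, with x_0 = x:
  x_0 = 37/19;  a_0 = 1;  x_1 = (x_0 − 1)/2 = 9/19
  x_1 = 9/19;  a_1 = 1;  x_2 = (x_1 − 1)/2 = -5/19
  x_2 = -5/19;  a_2 = 1;  x_3 = (x_2 − 1)/2 = -12/19
  x_3 = -12/19;  a_3 = 0;  x_4 = (x_3 − 0)/2 = -6/19
  x_4 = -6/19;  a_4 = 0;  x_5 = (x_4 − 0)/2 = -3/19
  x_5 = -3/19;  a_5 = 1;  x_6 = (x_5 − 1)/2 = -11/19
Digits: (1, 1, 1, 0, 0, 1).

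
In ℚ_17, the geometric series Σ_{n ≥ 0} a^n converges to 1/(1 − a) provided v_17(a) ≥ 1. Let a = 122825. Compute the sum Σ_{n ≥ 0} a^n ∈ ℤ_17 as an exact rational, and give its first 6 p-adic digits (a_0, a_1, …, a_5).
Σ a^n = 1/(1 − a) = -1/122824;  first 6 digits = (1, 0, 0, 8, 1, 0)

v_17(a) = 3 ≥ 1, so the series converges in ℤ_17 to 1/(1 − a) = 1/(1 − 122825) = -1/122824. Expand this rational in ℤ_17: compute digits iteratively via d_i = x_i mod 17, x_{i+1} = (x_i − d_i)/17. The first 6 digits are (1, 0, 0, 8, 1, 0).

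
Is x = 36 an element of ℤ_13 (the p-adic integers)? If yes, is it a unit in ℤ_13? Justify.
x ∈ ℤ_13^× (unit); v_13(x) = 0

ℤ_13 = {x ∈ ℚ_13 : v_13(x) ≥ 0} and ℤ_13^× = {x ∈ ℤ_13 : v_13(x) = 0}. Here v_13(36) = v_13(num) − v_13(den) = 0; compare against these criteria.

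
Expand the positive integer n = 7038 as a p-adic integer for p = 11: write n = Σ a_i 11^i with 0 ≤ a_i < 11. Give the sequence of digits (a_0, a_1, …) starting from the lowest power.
(a_0, a_1, …) = (9, 1, 3, 5)

Repeated division by 11 gives the digits low-to-high: 7038 = 9 + 1·11^1 + 3·11^2 + 5·11^3. Digit sequence: (9, 1, 3, 5).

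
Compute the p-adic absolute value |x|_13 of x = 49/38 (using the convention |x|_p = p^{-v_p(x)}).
|49/38|_13 = 1

Step 1 — compute v_13(x) by factoring powers of 13 out of the numerator and denominator: v_13(49/38) = 0. Step 2 — apply |x|_p = p^{-v_p(x)} = 13^{0} = 1.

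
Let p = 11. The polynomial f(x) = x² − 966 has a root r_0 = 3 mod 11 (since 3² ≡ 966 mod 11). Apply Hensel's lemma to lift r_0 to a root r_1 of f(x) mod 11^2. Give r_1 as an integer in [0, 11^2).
r_1 = 102 (mod 121)

Hensel's recurrence: r_{i+1} = r_i − f(r_i)·(f′(r_i))^{-1} mod 11^{i+2}, with f′(x) = 2x. Iterate:
  r_0 = 3 (mod 11)
  r_1 = 102 (mod 121)
Final: r_1 = 102, and one checks f(r_1) ≡ 0 mod 11^2.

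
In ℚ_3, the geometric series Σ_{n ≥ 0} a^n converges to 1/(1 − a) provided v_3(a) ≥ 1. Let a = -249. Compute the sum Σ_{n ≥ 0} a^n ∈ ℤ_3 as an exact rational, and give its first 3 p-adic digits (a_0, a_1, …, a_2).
Σ a^n = 1/(1 − a) = 1/250;  first 3 digits = (1, 1, 0)

v_3(a) = 1 ≥ 1, so the series converges in ℤ_3 to 1/(1 − a) = 1/(1 − (-249)) = 1/250. Expand this rational in ℤ_3: compute digits iteratively via d_i = x_i mod 3, x_{i+1} = (x_i − d_i)/3. The first 3 digits are (1, 1, 0).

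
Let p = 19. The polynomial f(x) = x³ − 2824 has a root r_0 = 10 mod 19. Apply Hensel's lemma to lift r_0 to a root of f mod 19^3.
r_2 = 1720 (mod 6859)

Hensel: r_{i+1} = r_i − f(r_i)/f′(r_i) mod 19^{i+2}, where f′(x) = 3x². Iterate:
  r_0 = 10 (mod 19)
  r_1 = 276 (mod 361)
  r_2 = 1720 (mod 6859)
Final: r = 1720 with f(r) ≡ 0 mod 19^3.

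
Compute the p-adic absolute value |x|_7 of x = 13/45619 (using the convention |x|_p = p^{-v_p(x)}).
|13/45619|_7 = 2401

Step 1 — compute v_7(x) by factoring powers of 7 out of the numerator and denominator: v_7(13/45619) = -4. Step 2 — apply |x|_p = p^{-v_p(x)} = 7^{4} = 2401.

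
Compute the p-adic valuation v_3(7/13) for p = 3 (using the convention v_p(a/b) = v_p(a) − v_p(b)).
v_3(7/13) = 0

Factor powers of 3 from the numerator and denominator of the reduced fraction: 7 = 3^0 · 7 and 13 = 3^0 · 13. Apply v_p(a/b) = v_p(a) − v_p(b): v_3(7/13) = 0 − 0 = 0.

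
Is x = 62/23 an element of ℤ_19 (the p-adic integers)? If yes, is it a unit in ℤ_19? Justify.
x ∈ ℤ_19^× (unit); v_19(x) = 0

ℤ_19 = {x ∈ ℚ_19 : v_19(x) ≥ 0} and ℤ_19^× = {x ∈ ℤ_19 : v_19(x) = 0}. Here v_19(62/23) = v_19(num) − v_19(den) = 0; compare against these criteria.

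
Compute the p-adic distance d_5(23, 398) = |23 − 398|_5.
d_5(23, 398) = 1/125

Step 1 — x − y = 23 − 398 = -375. Step 2 — v_5(-375) = 3 (factor: -375 = −(5^3 · 3); the sign does not affect v_p). Step 3 — |x − y|_5 = 5^{-3} = 1/125.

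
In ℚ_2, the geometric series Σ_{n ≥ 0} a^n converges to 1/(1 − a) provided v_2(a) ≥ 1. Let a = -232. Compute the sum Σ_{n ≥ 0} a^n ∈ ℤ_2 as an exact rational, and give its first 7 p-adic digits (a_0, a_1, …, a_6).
Σ a^n = 1/(1 − a) = 1/233;  first 7 digits = (1, 0, 0, 1, 1, 0, 1)

v_2(a) = 3 ≥ 1, so the series converges in ℤ_2 to 1/(1 − a) = 1/(1 − (-232)) = 1/233. Expand this rational in ℤ_2: compute digits iteratively via d_i = x_i mod 2, x_{i+1} = (x_i − d_i)/2. The first 7 digits are (1, 0, 0, 1, 1, 0, 1).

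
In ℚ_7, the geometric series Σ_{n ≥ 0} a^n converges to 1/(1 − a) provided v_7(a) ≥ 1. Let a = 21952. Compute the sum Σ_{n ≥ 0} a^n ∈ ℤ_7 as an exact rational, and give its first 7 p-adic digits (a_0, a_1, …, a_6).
Σ a^n = 1/(1 − a) = -1/21951;  first 7 digits = (1, 0, 0, 1, 2, 1, 1)

v_7(a) = 3 ≥ 1, so the series converges in ℤ_7 to 1/(1 − a) = 1/(1 − 21952) = -1/21951. Expand this rational in ℤ_7: compute digits iteratively via d_i = x_i mod 7, x_{i+1} = (x_i − d_i)/7. The first 7 digits are (1, 0, 0, 1, 2, 1, 1).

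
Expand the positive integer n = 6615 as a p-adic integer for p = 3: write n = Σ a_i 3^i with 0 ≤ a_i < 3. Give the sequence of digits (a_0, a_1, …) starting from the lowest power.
(a_0, a_1, …) = (0, 0, 0, 2, 0, 0, 0, 0, 1)

Repeated division by 3 gives the digits low-to-high: 6615 = 2·3^3 + 1·3^8. Digit sequence: (0, 0, 0, 2, 0, 0, 0, 0, 1).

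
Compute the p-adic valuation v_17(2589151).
v_17(2589151) = 4

v_17(n) is the largest exponent k such that 17^k divides n. Factor out: 2589151 = 17^4 · 31. (Sign doesn't affect v_p.) So v_17(2589151) = 4.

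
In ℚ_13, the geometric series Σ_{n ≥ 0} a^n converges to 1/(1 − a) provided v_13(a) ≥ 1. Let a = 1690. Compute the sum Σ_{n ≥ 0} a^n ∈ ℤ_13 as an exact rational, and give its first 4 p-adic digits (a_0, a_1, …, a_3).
Σ a^n = 1/(1 − a) = -1/1689;  first 4 digits = (1, 0, 10, 0)

v_13(a) = 2 ≥ 1, so the series converges in ℤ_13 to 1/(1 − a) = 1/(1 − 1690) = -1/1689. Expand this rational in ℤ_13: compute digits iteratively via d_i = x_i mod 13, x_{i+1} = (x_i − d_i)/13. The first 4 digits are (1, 0, 10, 0).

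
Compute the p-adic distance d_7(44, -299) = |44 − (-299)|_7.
d_7(44, -299) = 1/343

Step 1 — x − y = 44 − (-299) = 343. Step 2 — v_7(343) = 3 (factor: 343 = (7^3 · 1); the sign does not affect v_p). Step 3 — |x − y|_7 = 7^{-3} = 1/343.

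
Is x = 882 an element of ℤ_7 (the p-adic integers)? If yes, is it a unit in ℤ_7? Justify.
x ∈ ℤ_7 but not a unit; v_7(x) = 2 > 0

ℤ_7 = {x ∈ ℚ_7 : v_7(x) ≥ 0} and ℤ_7^× = {x ∈ ℤ_7 : v_7(x) = 0}. Here v_7(882) = v_7(num) − v_7(den) = 2; compare against these criteria.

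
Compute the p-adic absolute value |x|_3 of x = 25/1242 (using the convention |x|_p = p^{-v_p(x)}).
|25/1242|_3 = 27

Step 1 — compute v_3(x) by factoring powers of 3 out of the numerator and denominator: v_3(25/1242) = -3. Step 2 — apply |x|_p = p^{-v_p(x)} = 3^{3} = 27.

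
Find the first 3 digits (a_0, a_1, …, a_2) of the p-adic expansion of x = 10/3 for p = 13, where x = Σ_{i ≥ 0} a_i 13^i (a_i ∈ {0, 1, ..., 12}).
(a_0, …, a_2) = (12, 8, 8)

v_13(10/3) = 0 (numerator and denominator both coprime to 13), so x ∈ ℤ_13^×. Compute digits iteratively via a_i = x_i mod 13, x_{i+1} = (x_i − a_i)/13, with x_0 = x:
  x_0 = 10/3;  a_0 = 12;  x_1 = (x_0 − 12)/13 = -2/3
  x_1 = -2/3;  a_1 = 8;  x_2 = (x_1 − 8)/13 = -2/3
  x_2 = -2/3;  a_2 = 8;  x_3 = (x_2 − 8)/13 = -2/3
Digits: (12, 8, 8).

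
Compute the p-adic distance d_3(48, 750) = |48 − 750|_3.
d_3(48, 750) = 1/27

Step 1 — x − y = 48 − 750 = -702. Step 2 — v_3(-702) = 3 (factor: -702 = −(3^3 · 26); the sign does not affect v_p). Step 3 — |x − y|_3 = 3^{-3} = 1/27.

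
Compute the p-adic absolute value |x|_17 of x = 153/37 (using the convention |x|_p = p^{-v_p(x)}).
|153/37|_17 = 1/17

Step 1 — compute v_17(x) by factoring powers of 17 out of the numerator and denominator: v_17(153/37) = 1. Step 2 — apply |x|_p = p^{-v_p(x)} = 17^{-1} = 1/17.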